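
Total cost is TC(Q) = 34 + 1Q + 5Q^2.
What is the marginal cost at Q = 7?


MC = dTC/dQ = 1 + 2*5*Q
At Q = 7:
MC = 1 + 10*7
MC = 1 + 70 = 71

71


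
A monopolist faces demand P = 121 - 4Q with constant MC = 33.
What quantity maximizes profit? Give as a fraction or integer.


TR = P*Q = (121 - 4Q)Q = 121Q - 4Q^2
MR = dTR/dQ = 121 - 8Q
Set MR = MC:
121 - 8Q = 33
88 = 8Q
Q* = 88/8 = 11

11


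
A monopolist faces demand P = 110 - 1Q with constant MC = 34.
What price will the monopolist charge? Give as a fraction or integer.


MR = 110 - 2Q
Set MR = MC: 110 - 2Q = 34
Q* = 38
Substitute into demand:
P* = 110 - 1*38 = 72

72


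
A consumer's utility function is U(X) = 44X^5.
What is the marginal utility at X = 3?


MU = dU/dX = 44*5*X^(5-1)
MU = 220*X^4
At X = 3:
MU = 220 * 3^4
MU = 220 * 81 = 17820

17820


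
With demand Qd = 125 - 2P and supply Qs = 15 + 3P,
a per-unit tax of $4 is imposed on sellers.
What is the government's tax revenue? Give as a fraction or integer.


With tax on sellers, new supply: Qs' = 15 + 3(P - 4)
= 3 + 3P
New equilibrium quantity:
Q_new = 381/5
Tax revenue = tax * Q_new = 4 * 381/5 = 1524/5

1524/5


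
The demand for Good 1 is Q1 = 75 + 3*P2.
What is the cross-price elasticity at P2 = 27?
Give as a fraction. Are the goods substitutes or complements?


dQ1/dP2 = 3
At P2 = 27: Q1 = 75 + 3*27 = 156
Exy = (dQ1/dP2)(P2/Q1) = 3 * 27 / 156 = 27/52
Since Exy > 0, the goods are substitutes.

27/52 (substitutes)


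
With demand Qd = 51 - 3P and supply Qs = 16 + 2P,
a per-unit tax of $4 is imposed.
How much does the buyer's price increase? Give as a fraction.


With a per-unit tax, the buyer's price increase depends on relative slopes.
Supply slope: d = 2, Demand slope: b = 3
Buyer's price increase = d * tax / (b + d)
= 2 * 4 / (3 + 2)
= 8 / 5 = 8/5

8/5


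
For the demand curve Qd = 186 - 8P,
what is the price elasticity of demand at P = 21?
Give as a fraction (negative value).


dQ/dP = -8
At P = 21: Q = 186 - 8*21 = 18
E = (dQ/dP)(P/Q) = (-8)(21/18) = -28/3

-28/3


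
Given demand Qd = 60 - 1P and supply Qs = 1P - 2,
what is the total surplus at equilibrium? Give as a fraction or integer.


Find equilibrium: 60 - 1P = 1P - 2
60 + 2 = 2P
P* = 62/2 = 31
Q* = 1*31 - 2 = 29
Inverse demand: P = 60 - Q/1, so P_max = 60
Inverse supply: P = 2 + Q/1, so P_min = 2
CS = (1/2) * 29 * (60 - 31) = 841/2
PS = (1/2) * 29 * (31 - 2) = 841/2
TS = CS + PS = 841/2 + 841/2 = 841

841


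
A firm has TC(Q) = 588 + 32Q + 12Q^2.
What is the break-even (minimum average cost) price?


AC(Q) = 588/Q + 32 + 12Q
To minimize: dAC/dQ = -588/Q^2 + 12 = 0
Q^2 = 588/12 = 49
Q* = 7
Min AC = 588/7 + 32 + 12*7
Min AC = 84 + 32 + 84 = 200

200


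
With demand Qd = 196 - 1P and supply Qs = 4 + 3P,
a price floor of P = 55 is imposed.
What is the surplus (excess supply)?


At P = 55:
Qd = 196 - 1*55 = 141
Qs = 4 + 3*55 = 169
Surplus = Qs - Qd = 169 - 141 = 28

28


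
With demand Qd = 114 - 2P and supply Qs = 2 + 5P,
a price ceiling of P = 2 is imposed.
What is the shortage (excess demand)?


At P = 2:
Qd = 114 - 2*2 = 110
Qs = 2 + 5*2 = 12
Shortage = Qd - Qs = 110 - 12 = 98

98


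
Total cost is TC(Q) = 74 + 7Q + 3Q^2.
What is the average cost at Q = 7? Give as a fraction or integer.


TC(7) = 74 + 7*7 + 3*7^2
TC(7) = 74 + 49 + 147 = 270
AC = TC/Q = 270/7 = 270/7

270/7


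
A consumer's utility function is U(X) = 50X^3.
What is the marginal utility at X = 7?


MU = dU/dX = 50*3*X^(3-1)
MU = 150*X^2
At X = 7:
MU = 150 * 7^2
MU = 150 * 49 = 7350

7350


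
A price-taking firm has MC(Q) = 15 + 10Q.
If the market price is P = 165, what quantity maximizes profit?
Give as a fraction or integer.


In perfect competition, profit is maximized where P = MC.
165 = 15 + 10Q
150 = 10Q
Q* = 150/10 = 15

15


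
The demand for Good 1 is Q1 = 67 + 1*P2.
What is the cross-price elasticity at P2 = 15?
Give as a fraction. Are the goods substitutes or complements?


dQ1/dP2 = 1
At P2 = 15: Q1 = 67 + 1*15 = 82
Exy = (dQ1/dP2)(P2/Q1) = 1 * 15 / 82 = 15/82
Since Exy > 0, the goods are substitutes.

15/82 (substitutes)


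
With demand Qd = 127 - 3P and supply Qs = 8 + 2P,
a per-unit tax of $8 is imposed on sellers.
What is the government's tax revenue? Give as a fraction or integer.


With tax on sellers, new supply: Qs' = 8 + 2(P - 8)
= 2P - 8
New equilibrium quantity:
Q_new = 46
Tax revenue = tax * Q_new = 8 * 46 = 368

368


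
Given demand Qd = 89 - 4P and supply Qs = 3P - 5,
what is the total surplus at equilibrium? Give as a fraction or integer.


Find equilibrium: 89 - 4P = 3P - 5
89 + 5 = 7P
P* = 94/7 = 94/7
Q* = 3*94/7 - 5 = 247/7
Inverse demand: P = 89/4 - Q/4, so P_max = 89/4
Inverse supply: P = 5/3 + Q/3, so P_min = 5/3
CS = (1/2) * 247/7 * (89/4 - 94/7) = 61009/392
PS = (1/2) * 247/7 * (94/7 - 5/3) = 61009/294
TS = CS + PS = 61009/392 + 61009/294 = 61009/168

61009/168


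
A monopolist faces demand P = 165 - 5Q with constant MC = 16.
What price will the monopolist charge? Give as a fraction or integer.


MR = 165 - 10Q
Set MR = MC: 165 - 10Q = 16
Q* = 149/10
Substitute into demand:
P* = 165 - 5*149/10 = 181/2

181/2


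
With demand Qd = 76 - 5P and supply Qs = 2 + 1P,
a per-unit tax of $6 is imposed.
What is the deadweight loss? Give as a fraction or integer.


Pre-tax equilibrium quantity: Q* = 43/3
Post-tax equilibrium quantity: Q_tax = 28/3
Reduction in quantity: Q* - Q_tax = 5
DWL = (1/2) * tax * (Q* - Q_tax)
DWL = (1/2) * 6 * 5 = 15

15


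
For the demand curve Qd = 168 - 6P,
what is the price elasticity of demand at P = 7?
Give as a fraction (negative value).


dQ/dP = -6
At P = 7: Q = 168 - 6*7 = 126
E = (dQ/dP)(P/Q) = (-6)(7/126) = -1/3

-1/3


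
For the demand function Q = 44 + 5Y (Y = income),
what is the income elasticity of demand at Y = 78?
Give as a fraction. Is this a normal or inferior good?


dQ/dY = 5
At Y = 78: Q = 44 + 5*78 = 434
Ey = (dQ/dY)(Y/Q) = 5 * 78 / 434 = 195/217
Since Ey > 0, this is a normal good.

195/217 (normal good)


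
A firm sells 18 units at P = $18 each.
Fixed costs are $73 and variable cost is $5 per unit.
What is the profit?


Total Revenue = P * Q = 18 * 18 = $324
Total Cost = FC + VC*Q = 73 + 5*18 = $163
Profit = TR - TC = 324 - 163 = $161

$161


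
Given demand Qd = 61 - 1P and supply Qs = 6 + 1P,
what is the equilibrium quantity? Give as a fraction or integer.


First find equilibrium price:
61 - 1P = 6 + 1P
P* = 55/2 = 55/2
Then substitute into demand:
Q* = 61 - 1 * 55/2 = 67/2

67/2


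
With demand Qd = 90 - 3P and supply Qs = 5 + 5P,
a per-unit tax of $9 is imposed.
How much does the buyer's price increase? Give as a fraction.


With a per-unit tax, the buyer's price increase depends on relative slopes.
Supply slope: d = 5, Demand slope: b = 3
Buyer's price increase = d * tax / (b + d)
= 5 * 9 / (3 + 5)
= 45 / 8 = 45/8

45/8


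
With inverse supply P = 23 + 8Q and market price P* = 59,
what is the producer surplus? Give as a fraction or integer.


Minimum supply price (at Q=0): P_min = 23
Quantity supplied at P* = 59:
Q* = (59 - 23)/8 = 9/2
PS = (1/2) * Q* * (P* - P_min)
PS = (1/2) * 9/2 * (59 - 23)
PS = (1/2) * 9/2 * 36 = 81

81


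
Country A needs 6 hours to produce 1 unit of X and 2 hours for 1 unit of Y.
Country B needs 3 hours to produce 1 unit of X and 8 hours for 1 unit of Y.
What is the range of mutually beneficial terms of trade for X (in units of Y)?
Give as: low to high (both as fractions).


Opportunity cost of X for Country A = hours_X / hours_Y = 6/2 = 3 units of Y
Opportunity cost of X for Country B = hours_X / hours_Y = 3/8 = 3/8 units of Y
Terms of trade must be between the two opportunity costs.
Range: 3/8 to 3

3/8 to 3


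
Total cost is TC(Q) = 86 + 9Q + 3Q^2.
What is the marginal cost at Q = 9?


MC = dTC/dQ = 9 + 2*3*Q
At Q = 9:
MC = 9 + 6*9
MC = 9 + 54 = 63

63


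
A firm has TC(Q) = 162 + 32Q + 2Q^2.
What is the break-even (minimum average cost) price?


AC(Q) = 162/Q + 32 + 2Q
To minimize: dAC/dQ = -162/Q^2 + 2 = 0
Q^2 = 162/2 = 81
Q* = 9
Min AC = 162/9 + 32 + 2*9
Min AC = 18 + 32 + 18 = 68

68


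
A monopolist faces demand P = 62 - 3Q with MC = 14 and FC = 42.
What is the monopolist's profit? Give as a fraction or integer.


MR = MC: 62 - 6Q = 14
Q* = 8
P* = 62 - 3*8 = 38
Profit = (P* - MC)*Q* - FC
= (38 - 14)*8 - 42
= 24*8 - 42
= 192 - 42 = 150

150


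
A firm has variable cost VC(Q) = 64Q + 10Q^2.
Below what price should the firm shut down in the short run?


AVC(Q) = VC(Q)/Q = 64 + 10Q
AVC is increasing in Q, so minimum AVC is at Q -> 0+.
Min AVC = 64
The firm should shut down if P < 64.

64


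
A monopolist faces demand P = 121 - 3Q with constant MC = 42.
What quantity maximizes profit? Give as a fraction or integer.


TR = P*Q = (121 - 3Q)Q = 121Q - 3Q^2
MR = dTR/dQ = 121 - 6Q
Set MR = MC:
121 - 6Q = 42
79 = 6Q
Q* = 79/6 = 79/6

79/6


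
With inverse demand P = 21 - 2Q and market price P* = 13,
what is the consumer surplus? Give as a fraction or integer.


Maximum willingness to pay (at Q=0): P_max = 21
Quantity demanded at P* = 13:
Q* = (21 - 13)/2 = 4
CS = (1/2) * Q* * (P_max - P*)
CS = (1/2) * 4 * (21 - 13)
CS = (1/2) * 4 * 8 = 16

16


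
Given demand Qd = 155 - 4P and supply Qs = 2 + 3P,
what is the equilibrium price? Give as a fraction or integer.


At equilibrium, Qd = Qs.
155 - 4P = 2 + 3P
155 - 2 = 4P + 3P
153 = 7P
P* = 153/7 = 153/7

153/7


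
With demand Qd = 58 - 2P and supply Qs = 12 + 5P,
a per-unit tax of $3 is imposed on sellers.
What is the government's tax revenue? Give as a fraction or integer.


With tax on sellers, new supply: Qs' = 12 + 5(P - 3)
= 5P - 3
New equilibrium quantity:
Q_new = 284/7
Tax revenue = tax * Q_new = 3 * 284/7 = 852/7

852/7


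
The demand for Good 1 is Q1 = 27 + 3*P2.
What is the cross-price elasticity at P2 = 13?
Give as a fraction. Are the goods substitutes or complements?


dQ1/dP2 = 3
At P2 = 13: Q1 = 27 + 3*13 = 66
Exy = (dQ1/dP2)(P2/Q1) = 3 * 13 / 66 = 13/22
Since Exy > 0, the goods are substitutes.

13/22 (substitutes)


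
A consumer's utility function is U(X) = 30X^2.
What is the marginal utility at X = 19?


MU = dU/dX = 30*2*X^(2-1)
MU = 60*X^1
At X = 19:
MU = 60 * 19^1
MU = 60 * 19 = 1140

1140


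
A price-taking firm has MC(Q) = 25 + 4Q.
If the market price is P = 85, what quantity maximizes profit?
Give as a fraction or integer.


In perfect competition, profit is maximized where P = MC.
85 = 25 + 4Q
60 = 4Q
Q* = 60/4 = 15

15


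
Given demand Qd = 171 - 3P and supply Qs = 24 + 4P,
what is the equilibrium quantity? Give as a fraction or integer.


First find equilibrium price:
171 - 3P = 24 + 4P
P* = 147/7 = 21
Then substitute into demand:
Q* = 171 - 3 * 21 = 108

108


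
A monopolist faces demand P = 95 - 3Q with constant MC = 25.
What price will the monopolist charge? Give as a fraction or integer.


MR = 95 - 6Q
Set MR = MC: 95 - 6Q = 25
Q* = 35/3
Substitute into demand:
P* = 95 - 3*35/3 = 60

60


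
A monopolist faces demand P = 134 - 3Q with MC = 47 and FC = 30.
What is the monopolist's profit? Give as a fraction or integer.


MR = MC: 134 - 6Q = 47
Q* = 29/2
P* = 134 - 3*29/2 = 181/2
Profit = (P* - MC)*Q* - FC
= (181/2 - 47)*29/2 - 30
= 87/2*29/2 - 30
= 2523/4 - 30 = 2403/4

2403/4


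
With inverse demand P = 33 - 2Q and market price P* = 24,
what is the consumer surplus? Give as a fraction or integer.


Maximum willingness to pay (at Q=0): P_max = 33
Quantity demanded at P* = 24:
Q* = (33 - 24)/2 = 9/2
CS = (1/2) * Q* * (P_max - P*)
CS = (1/2) * 9/2 * (33 - 24)
CS = (1/2) * 9/2 * 9 = 81/4

81/4


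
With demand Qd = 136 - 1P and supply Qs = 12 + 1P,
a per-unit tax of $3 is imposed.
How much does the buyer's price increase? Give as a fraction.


With a per-unit tax, the buyer's price increase depends on relative slopes.
Supply slope: d = 1, Demand slope: b = 1
Buyer's price increase = d * tax / (b + d)
= 1 * 3 / (1 + 1)
= 3 / 2 = 3/2

3/2


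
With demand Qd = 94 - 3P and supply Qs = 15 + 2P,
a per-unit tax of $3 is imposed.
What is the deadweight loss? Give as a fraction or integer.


Pre-tax equilibrium quantity: Q* = 233/5
Post-tax equilibrium quantity: Q_tax = 43
Reduction in quantity: Q* - Q_tax = 18/5
DWL = (1/2) * tax * (Q* - Q_tax)
DWL = (1/2) * 3 * 18/5 = 27/5

27/5


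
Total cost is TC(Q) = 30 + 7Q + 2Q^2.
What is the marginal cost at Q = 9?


MC = dTC/dQ = 7 + 2*2*Q
At Q = 9:
MC = 7 + 4*9
MC = 7 + 36 = 43

43


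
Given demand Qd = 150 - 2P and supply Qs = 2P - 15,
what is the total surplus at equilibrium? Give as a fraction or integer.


Find equilibrium: 150 - 2P = 2P - 15
150 + 15 = 4P
P* = 165/4 = 165/4
Q* = 2*165/4 - 15 = 135/2
Inverse demand: P = 75 - Q/2, so P_max = 75
Inverse supply: P = 15/2 + Q/2, so P_min = 15/2
CS = (1/2) * 135/2 * (75 - 165/4) = 18225/16
PS = (1/2) * 135/2 * (165/4 - 15/2) = 18225/16
TS = CS + PS = 18225/16 + 18225/16 = 18225/8

18225/8


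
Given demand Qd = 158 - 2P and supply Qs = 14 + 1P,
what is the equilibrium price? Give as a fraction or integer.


At equilibrium, Qd = Qs.
158 - 2P = 14 + 1P
158 - 14 = 2P + 1P
144 = 3P
P* = 144/3 = 48

48


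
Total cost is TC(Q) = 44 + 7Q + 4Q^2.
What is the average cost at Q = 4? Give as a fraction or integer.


TC(4) = 44 + 7*4 + 4*4^2
TC(4) = 44 + 28 + 64 = 136
AC = TC/Q = 136/4 = 34

34


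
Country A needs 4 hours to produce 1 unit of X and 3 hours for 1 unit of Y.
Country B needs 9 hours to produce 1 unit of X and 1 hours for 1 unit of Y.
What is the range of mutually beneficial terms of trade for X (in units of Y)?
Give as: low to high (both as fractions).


Opportunity cost of X for Country A = hours_X / hours_Y = 4/3 = 4/3 units of Y
Opportunity cost of X for Country B = hours_X / hours_Y = 9/1 = 9 units of Y
Terms of trade must be between the two opportunity costs.
Range: 4/3 to 9

4/3 to 9


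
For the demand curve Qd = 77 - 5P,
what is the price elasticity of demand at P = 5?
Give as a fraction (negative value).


dQ/dP = -5
At P = 5: Q = 77 - 5*5 = 52
E = (dQ/dP)(P/Q) = (-5)(5/52) = -25/52

-25/52


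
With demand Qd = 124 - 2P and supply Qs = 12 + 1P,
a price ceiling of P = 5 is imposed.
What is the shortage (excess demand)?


At P = 5:
Qd = 124 - 2*5 = 114
Qs = 12 + 1*5 = 17
Shortage = Qd - Qs = 114 - 17 = 97

97


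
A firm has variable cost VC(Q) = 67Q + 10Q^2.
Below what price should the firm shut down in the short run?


AVC(Q) = VC(Q)/Q = 67 + 10Q
AVC is increasing in Q, so minimum AVC is at Q -> 0+.
Min AVC = 67
The firm should shut down if P < 67.

67


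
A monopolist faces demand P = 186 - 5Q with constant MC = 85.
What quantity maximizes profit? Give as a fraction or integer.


TR = P*Q = (186 - 5Q)Q = 186Q - 5Q^2
MR = dTR/dQ = 186 - 10Q
Set MR = MC:
186 - 10Q = 85
101 = 10Q
Q* = 101/10 = 101/10

101/10


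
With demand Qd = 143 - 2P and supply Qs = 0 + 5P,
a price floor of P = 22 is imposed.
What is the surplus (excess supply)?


At P = 22:
Qd = 143 - 2*22 = 99
Qs = 0 + 5*22 = 110
Surplus = Qs - Qd = 110 - 99 = 11

11


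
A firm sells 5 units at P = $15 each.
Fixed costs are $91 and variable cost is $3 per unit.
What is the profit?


Total Revenue = P * Q = 15 * 5 = $75
Total Cost = FC + VC*Q = 91 + 3*5 = $106
Profit = TR - TC = 75 - 106 = $-31

$-31


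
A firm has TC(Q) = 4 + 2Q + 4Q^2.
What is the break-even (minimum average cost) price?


AC(Q) = 4/Q + 2 + 4Q
To minimize: dAC/dQ = -4/Q^2 + 4 = 0
Q^2 = 4/4 = 1
Q* = 1
Min AC = 4/1 + 2 + 4*1
Min AC = 4 + 2 + 4 = 10

10


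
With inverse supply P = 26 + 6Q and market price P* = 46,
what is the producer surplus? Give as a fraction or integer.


Minimum supply price (at Q=0): P_min = 26
Quantity supplied at P* = 46:
Q* = (46 - 26)/6 = 10/3
PS = (1/2) * Q* * (P* - P_min)
PS = (1/2) * 10/3 * (46 - 26)
PS = (1/2) * 10/3 * 20 = 100/3

100/3


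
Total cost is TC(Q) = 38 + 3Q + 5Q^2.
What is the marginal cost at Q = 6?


MC = dTC/dQ = 3 + 2*5*Q
At Q = 6:
MC = 3 + 10*6
MC = 3 + 60 = 63

63


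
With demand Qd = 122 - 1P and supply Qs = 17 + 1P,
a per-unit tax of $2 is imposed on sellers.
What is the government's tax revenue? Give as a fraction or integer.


With tax on sellers, new supply: Qs' = 17 + 1(P - 2)
= 15 + 1P
New equilibrium quantity:
Q_new = 137/2
Tax revenue = tax * Q_new = 2 * 137/2 = 137

137


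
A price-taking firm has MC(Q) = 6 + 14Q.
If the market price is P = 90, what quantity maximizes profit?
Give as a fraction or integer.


In perfect competition, profit is maximized where P = MC.
90 = 6 + 14Q
84 = 14Q
Q* = 84/14 = 6

6


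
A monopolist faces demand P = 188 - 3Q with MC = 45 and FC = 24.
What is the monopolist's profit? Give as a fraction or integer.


MR = MC: 188 - 6Q = 45
Q* = 143/6
P* = 188 - 3*143/6 = 233/2
Profit = (P* - MC)*Q* - FC
= (233/2 - 45)*143/6 - 24
= 143/2*143/6 - 24
= 20449/12 - 24 = 20161/12

20161/12


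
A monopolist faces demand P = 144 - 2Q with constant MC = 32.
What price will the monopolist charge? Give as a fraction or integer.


MR = 144 - 4Q
Set MR = MC: 144 - 4Q = 32
Q* = 28
Substitute into demand:
P* = 144 - 2*28 = 88

88


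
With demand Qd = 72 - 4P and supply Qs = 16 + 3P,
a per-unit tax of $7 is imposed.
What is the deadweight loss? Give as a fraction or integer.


Pre-tax equilibrium quantity: Q* = 40
Post-tax equilibrium quantity: Q_tax = 28
Reduction in quantity: Q* - Q_tax = 12
DWL = (1/2) * tax * (Q* - Q_tax)
DWL = (1/2) * 7 * 12 = 42

42


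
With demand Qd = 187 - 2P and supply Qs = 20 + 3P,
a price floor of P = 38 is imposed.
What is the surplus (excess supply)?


At P = 38:
Qd = 187 - 2*38 = 111
Qs = 20 + 3*38 = 134
Surplus = Qs - Qd = 134 - 111 = 23

23


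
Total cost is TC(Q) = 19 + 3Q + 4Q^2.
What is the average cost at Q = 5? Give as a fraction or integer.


TC(5) = 19 + 3*5 + 4*5^2
TC(5) = 19 + 15 + 100 = 134
AC = TC/Q = 134/5 = 134/5

134/5


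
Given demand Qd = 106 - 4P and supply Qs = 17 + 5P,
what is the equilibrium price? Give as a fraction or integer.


At equilibrium, Qd = Qs.
106 - 4P = 17 + 5P
106 - 17 = 4P + 5P
89 = 9P
P* = 89/9 = 89/9

89/9


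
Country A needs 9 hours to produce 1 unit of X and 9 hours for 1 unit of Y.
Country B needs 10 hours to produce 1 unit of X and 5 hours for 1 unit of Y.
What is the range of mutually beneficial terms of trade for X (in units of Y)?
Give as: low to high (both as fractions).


Opportunity cost of X for Country A = hours_X / hours_Y = 9/9 = 1 units of Y
Opportunity cost of X for Country B = hours_X / hours_Y = 10/5 = 2 units of Y
Terms of trade must be between the two opportunity costs.
Range: 1 to 2

1 to 2


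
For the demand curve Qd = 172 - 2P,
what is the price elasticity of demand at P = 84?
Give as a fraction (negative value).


dQ/dP = -2
At P = 84: Q = 172 - 2*84 = 4
E = (dQ/dP)(P/Q) = (-2)(84/4) = -42

-42


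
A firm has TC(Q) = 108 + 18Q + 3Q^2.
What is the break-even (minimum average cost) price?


AC(Q) = 108/Q + 18 + 3Q
To minimize: dAC/dQ = -108/Q^2 + 3 = 0
Q^2 = 108/3 = 36
Q* = 6
Min AC = 108/6 + 18 + 3*6
Min AC = 18 + 18 + 18 = 54

54


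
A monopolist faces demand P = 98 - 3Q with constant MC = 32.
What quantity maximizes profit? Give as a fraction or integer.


TR = P*Q = (98 - 3Q)Q = 98Q - 3Q^2
MR = dTR/dQ = 98 - 6Q
Set MR = MC:
98 - 6Q = 32
66 = 6Q
Q* = 66/6 = 11

11


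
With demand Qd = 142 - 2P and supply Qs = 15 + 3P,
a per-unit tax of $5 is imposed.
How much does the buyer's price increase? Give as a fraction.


With a per-unit tax, the buyer's price increase depends on relative slopes.
Supply slope: d = 3, Demand slope: b = 2
Buyer's price increase = d * tax / (b + d)
= 3 * 5 / (2 + 3)
= 15 / 5 = 3

3


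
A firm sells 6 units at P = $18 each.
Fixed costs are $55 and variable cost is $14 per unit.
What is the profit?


Total Revenue = P * Q = 18 * 6 = $108
Total Cost = FC + VC*Q = 55 + 14*6 = $139
Profit = TR - TC = 108 - 139 = $-31

$-31


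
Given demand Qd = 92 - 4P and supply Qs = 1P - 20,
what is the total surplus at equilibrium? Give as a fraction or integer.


Find equilibrium: 92 - 4P = 1P - 20
92 + 20 = 5P
P* = 112/5 = 112/5
Q* = 1*112/5 - 20 = 12/5
Inverse demand: P = 23 - Q/4, so P_max = 23
Inverse supply: P = 20 + Q/1, so P_min = 20
CS = (1/2) * 12/5 * (23 - 112/5) = 18/25
PS = (1/2) * 12/5 * (112/5 - 20) = 72/25
TS = CS + PS = 18/25 + 72/25 = 18/5

18/5


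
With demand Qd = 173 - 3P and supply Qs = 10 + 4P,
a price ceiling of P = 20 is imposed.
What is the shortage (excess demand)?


At P = 20:
Qd = 173 - 3*20 = 113
Qs = 10 + 4*20 = 90
Shortage = Qd - Qs = 113 - 90 = 23

23


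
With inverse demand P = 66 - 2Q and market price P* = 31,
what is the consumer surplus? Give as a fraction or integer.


Maximum willingness to pay (at Q=0): P_max = 66
Quantity demanded at P* = 31:
Q* = (66 - 31)/2 = 35/2
CS = (1/2) * Q* * (P_max - P*)
CS = (1/2) * 35/2 * (66 - 31)
CS = (1/2) * 35/2 * 35 = 1225/4

1225/4


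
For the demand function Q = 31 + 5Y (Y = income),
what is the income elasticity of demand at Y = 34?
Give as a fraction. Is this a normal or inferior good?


dQ/dY = 5
At Y = 34: Q = 31 + 5*34 = 201
Ey = (dQ/dY)(Y/Q) = 5 * 34 / 201 = 170/201
Since Ey > 0, this is a normal good.

170/201 (normal good)


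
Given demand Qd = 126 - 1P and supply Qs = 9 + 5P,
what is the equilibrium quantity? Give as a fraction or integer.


First find equilibrium price:
126 - 1P = 9 + 5P
P* = 117/6 = 39/2
Then substitute into demand:
Q* = 126 - 1 * 39/2 = 213/2

213/2


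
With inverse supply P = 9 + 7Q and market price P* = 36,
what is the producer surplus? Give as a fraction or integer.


Minimum supply price (at Q=0): P_min = 9
Quantity supplied at P* = 36:
Q* = (36 - 9)/7 = 27/7
PS = (1/2) * Q* * (P* - P_min)
PS = (1/2) * 27/7 * (36 - 9)
PS = (1/2) * 27/7 * 27 = 729/14

729/14


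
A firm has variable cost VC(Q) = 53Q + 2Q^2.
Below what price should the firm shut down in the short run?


AVC(Q) = VC(Q)/Q = 53 + 2Q
AVC is increasing in Q, so minimum AVC is at Q -> 0+.
Min AVC = 53
The firm should shut down if P < 53.

53


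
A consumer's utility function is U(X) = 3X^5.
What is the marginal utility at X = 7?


MU = dU/dX = 3*5*X^(5-1)
MU = 15*X^4
At X = 7:
MU = 15 * 7^4
MU = 15 * 2401 = 36015

36015


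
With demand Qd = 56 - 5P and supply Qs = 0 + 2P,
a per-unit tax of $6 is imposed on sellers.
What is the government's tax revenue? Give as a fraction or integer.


With tax on sellers, new supply: Qs' = 0 + 2(P - 6)
= 2P - 12
New equilibrium quantity:
Q_new = 52/7
Tax revenue = tax * Q_new = 6 * 52/7 = 312/7

312/7


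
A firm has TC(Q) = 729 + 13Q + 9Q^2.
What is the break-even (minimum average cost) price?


AC(Q) = 729/Q + 13 + 9Q
To minimize: dAC/dQ = -729/Q^2 + 9 = 0
Q^2 = 729/9 = 81
Q* = 9
Min AC = 729/9 + 13 + 9*9
Min AC = 81 + 13 + 81 = 175

175


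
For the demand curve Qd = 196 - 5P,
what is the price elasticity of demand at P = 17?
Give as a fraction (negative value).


dQ/dP = -5
At P = 17: Q = 196 - 5*17 = 111
E = (dQ/dP)(P/Q) = (-5)(17/111) = -85/111

-85/111


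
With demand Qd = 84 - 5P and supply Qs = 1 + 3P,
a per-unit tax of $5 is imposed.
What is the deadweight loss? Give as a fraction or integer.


Pre-tax equilibrium quantity: Q* = 257/8
Post-tax equilibrium quantity: Q_tax = 91/4
Reduction in quantity: Q* - Q_tax = 75/8
DWL = (1/2) * tax * (Q* - Q_tax)
DWL = (1/2) * 5 * 75/8 = 375/16

375/16


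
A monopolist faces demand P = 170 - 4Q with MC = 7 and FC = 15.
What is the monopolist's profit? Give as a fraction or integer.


MR = MC: 170 - 8Q = 7
Q* = 163/8
P* = 170 - 4*163/8 = 177/2
Profit = (P* - MC)*Q* - FC
= (177/2 - 7)*163/8 - 15
= 163/2*163/8 - 15
= 26569/16 - 15 = 26329/16

26329/16


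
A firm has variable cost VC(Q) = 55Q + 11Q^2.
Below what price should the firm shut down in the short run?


AVC(Q) = VC(Q)/Q = 55 + 11Q
AVC is increasing in Q, so minimum AVC is at Q -> 0+.
Min AVC = 55
The firm should shut down if P < 55.

55


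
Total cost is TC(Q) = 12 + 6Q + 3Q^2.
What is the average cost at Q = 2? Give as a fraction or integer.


TC(2) = 12 + 6*2 + 3*2^2
TC(2) = 12 + 12 + 12 = 36
AC = TC/Q = 36/2 = 18

18


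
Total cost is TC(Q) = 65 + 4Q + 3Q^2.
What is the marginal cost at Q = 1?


MC = dTC/dQ = 4 + 2*3*Q
At Q = 1:
MC = 4 + 6*1
MC = 4 + 6 = 10

10


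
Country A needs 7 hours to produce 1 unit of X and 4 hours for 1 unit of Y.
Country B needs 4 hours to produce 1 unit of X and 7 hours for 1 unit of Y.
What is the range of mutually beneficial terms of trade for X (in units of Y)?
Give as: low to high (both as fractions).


Opportunity cost of X for Country A = hours_X / hours_Y = 7/4 = 7/4 units of Y
Opportunity cost of X for Country B = hours_X / hours_Y = 4/7 = 4/7 units of Y
Terms of trade must be between the two opportunity costs.
Range: 4/7 to 7/4

4/7 to 7/4


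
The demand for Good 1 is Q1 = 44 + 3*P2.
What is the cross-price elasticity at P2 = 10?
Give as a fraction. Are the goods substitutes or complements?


dQ1/dP2 = 3
At P2 = 10: Q1 = 44 + 3*10 = 74
Exy = (dQ1/dP2)(P2/Q1) = 3 * 10 / 74 = 15/37
Since Exy > 0, the goods are substitutes.

15/37 (substitutes)


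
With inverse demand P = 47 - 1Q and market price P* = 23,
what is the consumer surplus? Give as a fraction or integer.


Maximum willingness to pay (at Q=0): P_max = 47
Quantity demanded at P* = 23:
Q* = (47 - 23)/1 = 24
CS = (1/2) * Q* * (P_max - P*)
CS = (1/2) * 24 * (47 - 23)
CS = (1/2) * 24 * 24 = 288

288


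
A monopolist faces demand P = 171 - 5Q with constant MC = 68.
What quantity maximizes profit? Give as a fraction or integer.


TR = P*Q = (171 - 5Q)Q = 171Q - 5Q^2
MR = dTR/dQ = 171 - 10Q
Set MR = MC:
171 - 10Q = 68
103 = 10Q
Q* = 103/10 = 103/10

103/10


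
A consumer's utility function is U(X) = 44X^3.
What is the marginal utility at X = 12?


MU = dU/dX = 44*3*X^(3-1)
MU = 132*X^2
At X = 12:
MU = 132 * 12^2
MU = 132 * 144 = 19008

19008


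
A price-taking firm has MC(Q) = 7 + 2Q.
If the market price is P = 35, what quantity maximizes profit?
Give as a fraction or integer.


In perfect competition, profit is maximized where P = MC.
35 = 7 + 2Q
28 = 2Q
Q* = 28/2 = 14

14


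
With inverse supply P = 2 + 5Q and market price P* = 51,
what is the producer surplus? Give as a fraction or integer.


Minimum supply price (at Q=0): P_min = 2
Quantity supplied at P* = 51:
Q* = (51 - 2)/5 = 49/5
PS = (1/2) * Q* * (P* - P_min)
PS = (1/2) * 49/5 * (51 - 2)
PS = (1/2) * 49/5 * 49 = 2401/10

2401/10


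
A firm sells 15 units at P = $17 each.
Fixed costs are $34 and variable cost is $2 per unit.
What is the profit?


Total Revenue = P * Q = 17 * 15 = $255
Total Cost = FC + VC*Q = 34 + 2*15 = $64
Profit = TR - TC = 255 - 64 = $191

$191


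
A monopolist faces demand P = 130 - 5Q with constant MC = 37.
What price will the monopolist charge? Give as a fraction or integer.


MR = 130 - 10Q
Set MR = MC: 130 - 10Q = 37
Q* = 93/10
Substitute into demand:
P* = 130 - 5*93/10 = 167/2

167/2


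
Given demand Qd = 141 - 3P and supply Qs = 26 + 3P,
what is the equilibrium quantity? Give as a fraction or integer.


First find equilibrium price:
141 - 3P = 26 + 3P
P* = 115/6 = 115/6
Then substitute into demand:
Q* = 141 - 3 * 115/6 = 167/2

167/2


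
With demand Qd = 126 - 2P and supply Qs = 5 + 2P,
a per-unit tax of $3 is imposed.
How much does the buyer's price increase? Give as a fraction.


With a per-unit tax, the buyer's price increase depends on relative slopes.
Supply slope: d = 2, Demand slope: b = 2
Buyer's price increase = d * tax / (b + d)
= 2 * 3 / (2 + 2)
= 6 / 4 = 3/2

3/2


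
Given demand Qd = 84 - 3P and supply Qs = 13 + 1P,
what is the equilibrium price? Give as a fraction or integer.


At equilibrium, Qd = Qs.
84 - 3P = 13 + 1P
84 - 13 = 3P + 1P
71 = 4P
P* = 71/4 = 71/4

71/4


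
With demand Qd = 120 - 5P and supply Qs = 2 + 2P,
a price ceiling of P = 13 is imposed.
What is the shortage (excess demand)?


At P = 13:
Qd = 120 - 5*13 = 55
Qs = 2 + 2*13 = 28
Shortage = Qd - Qs = 55 - 28 = 27

27


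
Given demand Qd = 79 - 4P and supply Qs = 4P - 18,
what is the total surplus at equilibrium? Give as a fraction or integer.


Find equilibrium: 79 - 4P = 4P - 18
79 + 18 = 8P
P* = 97/8 = 97/8
Q* = 4*97/8 - 18 = 61/2
Inverse demand: P = 79/4 - Q/4, so P_max = 79/4
Inverse supply: P = 9/2 + Q/4, so P_min = 9/2
CS = (1/2) * 61/2 * (79/4 - 97/8) = 3721/32
PS = (1/2) * 61/2 * (97/8 - 9/2) = 3721/32
TS = CS + PS = 3721/32 + 3721/32 = 3721/16

3721/16


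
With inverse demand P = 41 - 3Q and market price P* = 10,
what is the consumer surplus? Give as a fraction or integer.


Maximum willingness to pay (at Q=0): P_max = 41
Quantity demanded at P* = 10:
Q* = (41 - 10)/3 = 31/3
CS = (1/2) * Q* * (P_max - P*)
CS = (1/2) * 31/3 * (41 - 10)
CS = (1/2) * 31/3 * 31 = 961/6

961/6


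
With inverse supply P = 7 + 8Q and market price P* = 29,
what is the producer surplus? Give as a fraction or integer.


Minimum supply price (at Q=0): P_min = 7
Quantity supplied at P* = 29:
Q* = (29 - 7)/8 = 11/4
PS = (1/2) * Q* * (P* - P_min)
PS = (1/2) * 11/4 * (29 - 7)
PS = (1/2) * 11/4 * 22 = 121/4

121/4


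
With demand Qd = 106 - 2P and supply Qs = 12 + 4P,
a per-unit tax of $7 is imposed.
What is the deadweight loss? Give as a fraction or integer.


Pre-tax equilibrium quantity: Q* = 224/3
Post-tax equilibrium quantity: Q_tax = 196/3
Reduction in quantity: Q* - Q_tax = 28/3
DWL = (1/2) * tax * (Q* - Q_tax)
DWL = (1/2) * 7 * 28/3 = 98/3

98/3


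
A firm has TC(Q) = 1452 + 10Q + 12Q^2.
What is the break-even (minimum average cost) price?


AC(Q) = 1452/Q + 10 + 12Q
To minimize: dAC/dQ = -1452/Q^2 + 12 = 0
Q^2 = 1452/12 = 121
Q* = 11
Min AC = 1452/11 + 10 + 12*11
Min AC = 132 + 10 + 132 = 274

274


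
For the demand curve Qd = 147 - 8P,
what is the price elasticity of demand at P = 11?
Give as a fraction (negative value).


dQ/dP = -8
At P = 11: Q = 147 - 8*11 = 59
E = (dQ/dP)(P/Q) = (-8)(11/59) = -88/59

-88/59


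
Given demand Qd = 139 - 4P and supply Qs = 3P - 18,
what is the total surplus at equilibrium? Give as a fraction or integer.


Find equilibrium: 139 - 4P = 3P - 18
139 + 18 = 7P
P* = 157/7 = 157/7
Q* = 3*157/7 - 18 = 345/7
Inverse demand: P = 139/4 - Q/4, so P_max = 139/4
Inverse supply: P = 6 + Q/3, so P_min = 6
CS = (1/2) * 345/7 * (139/4 - 157/7) = 119025/392
PS = (1/2) * 345/7 * (157/7 - 6) = 39675/98
TS = CS + PS = 119025/392 + 39675/98 = 39675/56

39675/56


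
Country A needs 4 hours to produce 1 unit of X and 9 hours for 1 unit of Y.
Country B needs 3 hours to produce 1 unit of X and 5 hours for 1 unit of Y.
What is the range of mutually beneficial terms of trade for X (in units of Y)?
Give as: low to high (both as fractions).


Opportunity cost of X for Country A = hours_X / hours_Y = 4/9 = 4/9 units of Y
Opportunity cost of X for Country B = hours_X / hours_Y = 3/5 = 3/5 units of Y
Terms of trade must be between the two opportunity costs.
Range: 4/9 to 3/5

4/9 to 3/5


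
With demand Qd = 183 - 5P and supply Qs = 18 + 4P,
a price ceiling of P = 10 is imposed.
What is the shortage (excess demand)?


At P = 10:
Qd = 183 - 5*10 = 133
Qs = 18 + 4*10 = 58
Shortage = Qd - Qs = 133 - 58 = 75

75


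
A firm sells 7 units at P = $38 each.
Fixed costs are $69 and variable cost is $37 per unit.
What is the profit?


Total Revenue = P * Q = 38 * 7 = $266
Total Cost = FC + VC*Q = 69 + 37*7 = $328
Profit = TR - TC = 266 - 328 = $-62

$-62


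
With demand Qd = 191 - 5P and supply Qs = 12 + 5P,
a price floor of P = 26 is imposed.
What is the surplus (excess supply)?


At P = 26:
Qd = 191 - 5*26 = 61
Qs = 12 + 5*26 = 142
Surplus = Qs - Qd = 142 - 61 = 81

81


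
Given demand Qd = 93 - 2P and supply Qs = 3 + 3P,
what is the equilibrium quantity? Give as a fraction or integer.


First find equilibrium price:
93 - 2P = 3 + 3P
P* = 90/5 = 18
Then substitute into demand:
Q* = 93 - 2 * 18 = 57

57


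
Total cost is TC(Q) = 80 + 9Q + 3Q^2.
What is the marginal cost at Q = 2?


MC = dTC/dQ = 9 + 2*3*Q
At Q = 2:
MC = 9 + 6*2
MC = 9 + 12 = 21

21


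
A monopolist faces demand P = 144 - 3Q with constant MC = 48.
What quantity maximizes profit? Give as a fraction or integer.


TR = P*Q = (144 - 3Q)Q = 144Q - 3Q^2
MR = dTR/dQ = 144 - 6Q
Set MR = MC:
144 - 6Q = 48
96 = 6Q
Q* = 96/6 = 16

16


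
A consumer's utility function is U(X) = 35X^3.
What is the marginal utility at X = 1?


MU = dU/dX = 35*3*X^(3-1)
MU = 105*X^2
At X = 1:
MU = 105 * 1^2
MU = 105 * 1 = 105

105


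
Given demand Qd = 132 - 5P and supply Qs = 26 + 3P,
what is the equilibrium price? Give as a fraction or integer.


At equilibrium, Qd = Qs.
132 - 5P = 26 + 3P
132 - 26 = 5P + 3P
106 = 8P
P* = 106/8 = 53/4

53/4


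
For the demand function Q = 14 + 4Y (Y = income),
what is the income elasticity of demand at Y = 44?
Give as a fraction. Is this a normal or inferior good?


dQ/dY = 4
At Y = 44: Q = 14 + 4*44 = 190
Ey = (dQ/dY)(Y/Q) = 4 * 44 / 190 = 88/95
Since Ey > 0, this is a normal good.

88/95 (normal good)


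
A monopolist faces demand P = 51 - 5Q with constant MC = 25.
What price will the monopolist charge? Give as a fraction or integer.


MR = 51 - 10Q
Set MR = MC: 51 - 10Q = 25
Q* = 13/5
Substitute into demand:
P* = 51 - 5*13/5 = 38

38


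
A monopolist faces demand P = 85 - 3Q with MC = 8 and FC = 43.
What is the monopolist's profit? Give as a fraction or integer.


MR = MC: 85 - 6Q = 8
Q* = 77/6
P* = 85 - 3*77/6 = 93/2
Profit = (P* - MC)*Q* - FC
= (93/2 - 8)*77/6 - 43
= 77/2*77/6 - 43
= 5929/12 - 43 = 5413/12

5413/12


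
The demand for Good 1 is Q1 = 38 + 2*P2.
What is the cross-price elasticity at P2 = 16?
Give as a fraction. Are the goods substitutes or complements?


dQ1/dP2 = 2
At P2 = 16: Q1 = 38 + 2*16 = 70
Exy = (dQ1/dP2)(P2/Q1) = 2 * 16 / 70 = 16/35
Since Exy > 0, the goods are substitutes.

16/35 (substitutes)


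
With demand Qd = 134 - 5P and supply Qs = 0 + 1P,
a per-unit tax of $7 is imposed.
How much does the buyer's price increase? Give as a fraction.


With a per-unit tax, the buyer's price increase depends on relative slopes.
Supply slope: d = 1, Demand slope: b = 5
Buyer's price increase = d * tax / (b + d)
= 1 * 7 / (5 + 1)
= 7 / 6 = 7/6

7/6


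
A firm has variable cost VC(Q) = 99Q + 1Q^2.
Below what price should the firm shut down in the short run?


AVC(Q) = VC(Q)/Q = 99 + 1Q
AVC is increasing in Q, so minimum AVC is at Q -> 0+.
Min AVC = 99
The firm should shut down if P < 99.

99


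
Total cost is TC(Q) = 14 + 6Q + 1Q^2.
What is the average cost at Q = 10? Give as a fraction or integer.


TC(10) = 14 + 6*10 + 1*10^2
TC(10) = 14 + 60 + 100 = 174
AC = TC/Q = 174/10 = 87/5

87/5


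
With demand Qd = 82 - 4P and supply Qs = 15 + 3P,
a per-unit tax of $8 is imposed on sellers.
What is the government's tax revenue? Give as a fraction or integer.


With tax on sellers, new supply: Qs' = 15 + 3(P - 8)
= 3P - 9
New equilibrium quantity:
Q_new = 30
Tax revenue = tax * Q_new = 8 * 30 = 240

240


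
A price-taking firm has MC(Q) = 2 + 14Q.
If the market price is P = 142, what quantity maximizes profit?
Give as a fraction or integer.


In perfect competition, profit is maximized where P = MC.
142 = 2 + 14Q
140 = 14Q
Q* = 140/14 = 10

10


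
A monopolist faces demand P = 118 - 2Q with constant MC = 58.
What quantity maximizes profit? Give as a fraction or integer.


TR = P*Q = (118 - 2Q)Q = 118Q - 2Q^2
MR = dTR/dQ = 118 - 4Q
Set MR = MC:
118 - 4Q = 58
60 = 4Q
Q* = 60/4 = 15

15


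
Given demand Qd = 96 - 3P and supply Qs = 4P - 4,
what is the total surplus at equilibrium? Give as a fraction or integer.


Find equilibrium: 96 - 3P = 4P - 4
96 + 4 = 7P
P* = 100/7 = 100/7
Q* = 4*100/7 - 4 = 372/7
Inverse demand: P = 32 - Q/3, so P_max = 32
Inverse supply: P = 1 + Q/4, so P_min = 1
CS = (1/2) * 372/7 * (32 - 100/7) = 23064/49
PS = (1/2) * 372/7 * (100/7 - 1) = 17298/49
TS = CS + PS = 23064/49 + 17298/49 = 5766/7

5766/7


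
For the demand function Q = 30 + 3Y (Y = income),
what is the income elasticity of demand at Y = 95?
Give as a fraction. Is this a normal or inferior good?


dQ/dY = 3
At Y = 95: Q = 30 + 3*95 = 315
Ey = (dQ/dY)(Y/Q) = 3 * 95 / 315 = 19/21
Since Ey > 0, this is a normal good.

19/21 (normal good)


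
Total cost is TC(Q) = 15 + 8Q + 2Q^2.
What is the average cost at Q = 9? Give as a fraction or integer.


TC(9) = 15 + 8*9 + 2*9^2
TC(9) = 15 + 72 + 162 = 249
AC = TC/Q = 249/9 = 83/3

83/3


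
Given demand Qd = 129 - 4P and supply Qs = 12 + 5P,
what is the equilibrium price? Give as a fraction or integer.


At equilibrium, Qd = Qs.
129 - 4P = 12 + 5P
129 - 12 = 4P + 5P
117 = 9P
P* = 117/9 = 13

13


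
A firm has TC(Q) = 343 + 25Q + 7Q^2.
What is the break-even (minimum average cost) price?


AC(Q) = 343/Q + 25 + 7Q
To minimize: dAC/dQ = -343/Q^2 + 7 = 0
Q^2 = 343/7 = 49
Q* = 7
Min AC = 343/7 + 25 + 7*7
Min AC = 49 + 25 + 49 = 123

123


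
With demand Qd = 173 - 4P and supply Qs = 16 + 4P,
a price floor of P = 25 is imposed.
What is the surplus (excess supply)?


At P = 25:
Qd = 173 - 4*25 = 73
Qs = 16 + 4*25 = 116
Surplus = Qs - Qd = 116 - 73 = 43

43


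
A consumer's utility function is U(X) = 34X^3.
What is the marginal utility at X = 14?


MU = dU/dX = 34*3*X^(3-1)
MU = 102*X^2
At X = 14:
MU = 102 * 14^2
MU = 102 * 196 = 19992

19992


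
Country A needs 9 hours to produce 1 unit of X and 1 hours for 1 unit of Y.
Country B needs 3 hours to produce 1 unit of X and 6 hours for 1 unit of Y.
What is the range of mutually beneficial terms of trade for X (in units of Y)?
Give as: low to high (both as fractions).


Opportunity cost of X for Country A = hours_X / hours_Y = 9/1 = 9 units of Y
Opportunity cost of X for Country B = hours_X / hours_Y = 3/6 = 1/2 units of Y
Terms of trade must be between the two opportunity costs.
Range: 1/2 to 9

1/2 to 9


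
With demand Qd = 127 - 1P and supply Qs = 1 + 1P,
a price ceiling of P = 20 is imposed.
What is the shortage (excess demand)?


At P = 20:
Qd = 127 - 1*20 = 107
Qs = 1 + 1*20 = 21
Shortage = Qd - Qs = 107 - 21 = 86

86


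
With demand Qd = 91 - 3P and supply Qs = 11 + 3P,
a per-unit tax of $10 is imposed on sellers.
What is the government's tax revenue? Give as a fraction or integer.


With tax on sellers, new supply: Qs' = 11 + 3(P - 10)
= 3P - 19
New equilibrium quantity:
Q_new = 36
Tax revenue = tax * Q_new = 10 * 36 = 360

360


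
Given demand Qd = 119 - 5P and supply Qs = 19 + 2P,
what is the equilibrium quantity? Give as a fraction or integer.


First find equilibrium price:
119 - 5P = 19 + 2P
P* = 100/7 = 100/7
Then substitute into demand:
Q* = 119 - 5 * 100/7 = 333/7

333/7


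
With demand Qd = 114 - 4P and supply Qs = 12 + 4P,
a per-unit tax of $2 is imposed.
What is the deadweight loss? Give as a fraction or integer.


Pre-tax equilibrium quantity: Q* = 63
Post-tax equilibrium quantity: Q_tax = 59
Reduction in quantity: Q* - Q_tax = 4
DWL = (1/2) * tax * (Q* - Q_tax)
DWL = (1/2) * 2 * 4 = 4

4


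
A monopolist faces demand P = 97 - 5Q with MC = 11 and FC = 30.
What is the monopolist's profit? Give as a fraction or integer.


MR = MC: 97 - 10Q = 11
Q* = 43/5
P* = 97 - 5*43/5 = 54
Profit = (P* - MC)*Q* - FC
= (54 - 11)*43/5 - 30
= 43*43/5 - 30
= 1849/5 - 30 = 1699/5

1699/5


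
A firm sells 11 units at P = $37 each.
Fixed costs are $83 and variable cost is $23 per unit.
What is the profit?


Total Revenue = P * Q = 37 * 11 = $407
Total Cost = FC + VC*Q = 83 + 23*11 = $336
Profit = TR - TC = 407 - 336 = $71

$71


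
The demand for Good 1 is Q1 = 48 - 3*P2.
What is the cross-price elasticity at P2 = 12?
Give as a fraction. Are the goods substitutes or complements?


dQ1/dP2 = -3
At P2 = 12: Q1 = 48 - 3*12 = 12
Exy = (dQ1/dP2)(P2/Q1) = -3 * 12 / 12 = -3
Since Exy < 0, the goods are complements.

-3 (complements)
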